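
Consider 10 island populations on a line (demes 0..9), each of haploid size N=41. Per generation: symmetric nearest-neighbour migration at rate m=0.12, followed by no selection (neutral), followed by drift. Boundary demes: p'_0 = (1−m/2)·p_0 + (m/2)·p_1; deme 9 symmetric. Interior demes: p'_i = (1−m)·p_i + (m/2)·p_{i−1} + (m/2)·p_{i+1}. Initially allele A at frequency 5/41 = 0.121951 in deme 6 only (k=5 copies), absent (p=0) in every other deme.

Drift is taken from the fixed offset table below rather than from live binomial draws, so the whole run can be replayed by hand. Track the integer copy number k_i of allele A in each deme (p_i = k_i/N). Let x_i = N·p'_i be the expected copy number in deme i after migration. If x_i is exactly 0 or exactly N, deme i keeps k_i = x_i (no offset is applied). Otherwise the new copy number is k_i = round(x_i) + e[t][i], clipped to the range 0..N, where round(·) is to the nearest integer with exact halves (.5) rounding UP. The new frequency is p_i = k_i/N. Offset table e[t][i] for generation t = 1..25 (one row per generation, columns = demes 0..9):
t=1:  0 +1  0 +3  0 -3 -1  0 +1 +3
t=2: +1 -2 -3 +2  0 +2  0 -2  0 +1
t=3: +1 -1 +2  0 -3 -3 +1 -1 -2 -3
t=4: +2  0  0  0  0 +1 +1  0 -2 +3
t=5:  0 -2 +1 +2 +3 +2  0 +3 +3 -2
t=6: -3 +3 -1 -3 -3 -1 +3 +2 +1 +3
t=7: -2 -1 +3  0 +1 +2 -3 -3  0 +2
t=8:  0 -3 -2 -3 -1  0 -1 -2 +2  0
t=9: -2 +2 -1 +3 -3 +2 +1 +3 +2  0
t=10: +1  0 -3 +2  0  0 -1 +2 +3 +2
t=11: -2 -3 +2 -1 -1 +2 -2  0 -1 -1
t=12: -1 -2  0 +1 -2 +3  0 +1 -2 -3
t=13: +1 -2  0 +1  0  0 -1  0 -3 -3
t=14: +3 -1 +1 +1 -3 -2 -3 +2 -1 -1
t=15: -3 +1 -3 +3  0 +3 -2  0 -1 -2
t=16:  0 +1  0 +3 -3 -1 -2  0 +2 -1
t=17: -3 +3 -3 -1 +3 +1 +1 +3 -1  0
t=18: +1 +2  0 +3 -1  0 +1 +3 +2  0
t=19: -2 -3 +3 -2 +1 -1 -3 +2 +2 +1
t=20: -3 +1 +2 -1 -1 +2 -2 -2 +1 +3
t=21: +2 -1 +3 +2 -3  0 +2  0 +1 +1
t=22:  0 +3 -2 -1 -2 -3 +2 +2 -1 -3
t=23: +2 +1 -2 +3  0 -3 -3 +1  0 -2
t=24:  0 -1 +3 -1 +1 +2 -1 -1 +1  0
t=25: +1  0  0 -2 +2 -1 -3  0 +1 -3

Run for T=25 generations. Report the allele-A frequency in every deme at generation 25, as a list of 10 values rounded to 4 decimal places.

[0.1220, 0.0976, 0.1463, 0.0976, 0.0732, 0.0244, 0.0000, 0.1951, 0.1951, 0.0000]

t=0: k=[0 0 0 0 0 0 5 0 0 0]
t=1: x=[0.0000 0.0000 0.0000 0.0000 0.0000 0.3000 4.4000 0.3000 0.0000 0.0000] k=[0 0 0 0 0 0 3 0 0 0]
t=2: x=[0.0000 0.0000 0.0000 0.0000 0.0000 0.1800 2.6400 0.1800 0.0000 0.0000] k=[0 0 0 0 0 2 3 0 0 0]
t=3: x=[0.0000 0.0000 0.0000 0.0000 0.1200 1.9400 2.7600 0.1800 0.0000 0.0000] k=[0 0 0 0 0 0 4 0 0 0]
t=4: x=[0.0000 0.0000 0.0000 0.0000 0.0000 0.2400 3.5200 0.2400 0.0000 0.0000] k=[0 0 0 0 0 1 5 0 0 0]
t=5: x=[0.0000 0.0000 0.0000 0.0000 0.0600 1.1800 4.4600 0.3000 0.0000 0.0000] k=[0 0 0 0 3 3 4 3 0 0]
t=6: x=[0.0000 0.0000 0.0000 0.1800 2.8200 3.0600 3.8800 2.8800 0.1800 0.0000] k=[0 0 0 0 0 2 7 5 1 0]
t=7: x=[0.0000 0.0000 0.0000 0.0000 0.1200 2.1800 6.5800 4.8800 1.1800 0.0600] k=[0 0 0 0 1 4 4 2 1 2]
t=8: x=[0.0000 0.0000 0.0000 0.0600 1.1200 3.8200 3.8800 2.0600 1.1200 1.9400] k=[0 0 0 0 0 4 3 0 3 2]
t=9: x=[0.0000 0.0000 0.0000 0.0000 0.2400 3.7000 2.8800 0.3600 2.7600 2.0600] k=[0 0 0 0 0 6 4 3 5 2]
t=10: x=[0.0000 0.0000 0.0000 0.0000 0.3600 5.5200 4.0600 3.1800 4.7000 2.1800] k=[0 0 0 0 0 6 3 5 8 4]
t=11: x=[0.0000 0.0000 0.0000 0.0000 0.3600 5.4600 3.3000 5.0600 7.5800 4.2400] k=[0 0 0 0 0 7 1 5 7 3]
t=12: x=[0.0000 0.0000 0.0000 0.0000 0.4200 6.2200 1.6000 4.8800 6.6400 3.2400] k=[0 0 0 0 0 9 2 6 5 0]
t=13: x=[0.0000 0.0000 0.0000 0.0000 0.5400 8.0400 2.6600 5.7000 4.7600 0.3000] k=[0 0 0 0 1 8 2 6 2 0]
t=14: x=[0.0000 0.0000 0.0000 0.0600 1.3600 7.2200 2.6000 5.5200 2.1200 0.1200] k=[0 0 0 1 0 5 0 8 1 0]
t=15: x=[0.0000 0.0000 0.0600 0.8800 0.3600 4.4000 0.7800 7.1000 1.3600 0.0600] k=[0 0 0 4 0 7 0 7 0 0]
t=16: x=[0.0000 0.0000 0.2400 3.5200 0.6600 6.1600 0.8400 6.1600 0.4200 0.0000] k=[0 0 0 7 0 5 0 6 2 0]
t=17: x=[0.0000 0.0000 0.4200 6.1600 0.7200 4.4000 0.6600 5.4000 2.1200 0.1200] k=[0 0 0 5 4 5 2 8 1 0]
t=18: x=[0.0000 0.0000 0.3000 4.6400 4.1200 4.7600 2.5400 7.2200 1.3600 0.0600] k=[0 0 0 8 3 5 4 10 3 0]
t=19: x=[0.0000 0.0000 0.4800 7.2200 3.4200 4.8200 4.4200 9.2200 3.2400 0.1800] k=[0 0 3 5 4 4 1 11 5 1]
t=20: x=[0.0000 0.1800 2.9400 4.8200 4.0600 3.8200 1.7800 10.0400 5.1200 1.2400] k=[0 1 5 4 3 6 0 8 6 4]
t=21: x=[0.0600 1.1800 4.7000 4.0000 3.2400 5.4600 0.8400 7.4000 6.0000 4.1200] k=[2 0 8 6 0 5 3 7 7 5]
t=22: x=[1.8800 0.6000 7.4000 5.7600 0.6600 4.5800 3.3600 6.7600 6.8800 5.1200] k=[2 4 5 5 0 2 5 9 6 2]
t=23: x=[2.1200 3.9400 4.9400 4.7000 0.4200 2.0600 5.0600 8.5800 5.9400 2.2400] k=[4 5 3 8 0 0 2 10 6 0]
t=24: x=[4.0600 4.8200 3.4200 7.2200 0.4800 0.1200 2.3600 9.2800 5.8800 0.3600] k=[4 4 6 6 1 2 1 8 7 0]
t=25: x=[4.0000 4.1200 5.8800 5.7000 1.3600 1.8800 1.4800 7.5200 6.6400 0.4200] k=[5 4 6 4 3 1 0 8 8 0]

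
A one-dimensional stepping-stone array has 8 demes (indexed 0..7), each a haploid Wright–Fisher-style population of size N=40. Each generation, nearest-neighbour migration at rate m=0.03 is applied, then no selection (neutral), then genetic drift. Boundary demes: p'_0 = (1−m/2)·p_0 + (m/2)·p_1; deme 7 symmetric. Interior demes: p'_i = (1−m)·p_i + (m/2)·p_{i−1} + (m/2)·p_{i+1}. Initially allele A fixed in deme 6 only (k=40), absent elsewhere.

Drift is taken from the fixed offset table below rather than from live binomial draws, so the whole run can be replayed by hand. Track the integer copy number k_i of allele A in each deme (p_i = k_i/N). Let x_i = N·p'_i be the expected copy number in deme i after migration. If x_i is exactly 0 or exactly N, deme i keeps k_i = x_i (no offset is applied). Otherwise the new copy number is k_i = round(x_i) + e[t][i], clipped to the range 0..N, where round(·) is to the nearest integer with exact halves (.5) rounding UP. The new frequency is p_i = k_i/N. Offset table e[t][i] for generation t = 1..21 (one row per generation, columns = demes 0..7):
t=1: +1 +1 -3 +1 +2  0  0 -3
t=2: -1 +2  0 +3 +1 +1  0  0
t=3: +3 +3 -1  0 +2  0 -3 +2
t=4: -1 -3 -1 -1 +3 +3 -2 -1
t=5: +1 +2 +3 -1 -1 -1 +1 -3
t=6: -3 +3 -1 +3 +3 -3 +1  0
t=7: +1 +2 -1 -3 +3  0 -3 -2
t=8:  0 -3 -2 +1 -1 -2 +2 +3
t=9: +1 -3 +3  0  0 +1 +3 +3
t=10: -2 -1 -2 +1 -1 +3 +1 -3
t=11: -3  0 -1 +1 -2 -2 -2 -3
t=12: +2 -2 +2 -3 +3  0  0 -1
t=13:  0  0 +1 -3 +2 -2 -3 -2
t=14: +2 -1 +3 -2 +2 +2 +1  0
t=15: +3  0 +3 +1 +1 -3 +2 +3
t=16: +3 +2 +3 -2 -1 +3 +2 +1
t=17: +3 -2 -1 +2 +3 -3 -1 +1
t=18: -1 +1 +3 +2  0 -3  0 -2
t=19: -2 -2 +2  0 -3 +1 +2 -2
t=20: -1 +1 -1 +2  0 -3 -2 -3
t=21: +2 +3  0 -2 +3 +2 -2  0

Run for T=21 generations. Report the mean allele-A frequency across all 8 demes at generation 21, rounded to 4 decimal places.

t=0: k=[0 0 0 0 0 0 40 0]
t=1: x=[0.0000 0.0000 0.0000 0.0000 0.0000 0.6000 38.8000 0.6000] k=[0 0 0 0 0 1 39 0]
t=2: x=[0.0000 0.0000 0.0000 0.0000 0.0150 1.5550 37.8450 0.5850] k=[0 0 0 0 1 3 38 1]
t=3: x=[0.0000 0.0000 0.0000 0.0150 1.0150 3.4950 36.9200 1.5550] k=[0 0 0 0 3 3 34 4]
t=4: x=[0.0000 0.0000 0.0000 0.0450 2.9550 3.4650 33.0850 4.4500] k=[0 0 0 0 6 6 31 3]
t=5: x=[0.0000 0.0000 0.0000 0.0900 5.9100 6.3750 30.2050 3.4200] k=[0 0 0 0 5 5 31 0]
t=6: x=[0.0000 0.0000 0.0000 0.0750 4.9250 5.3900 30.1450 0.4650] k=[0 0 0 3 8 2 31 0]
t=7: x=[0.0000 0.0000 0.0450 3.0300 7.8350 2.5250 30.1000 0.4650] k=[0 0 0 0 11 3 27 0]
t=8: x=[0.0000 0.0000 0.0000 0.1650 10.7150 3.4800 26.2350 0.4050] k=[0 0 0 1 10 1 28 3]
t=9: x=[0.0000 0.0000 0.0150 1.1200 9.7300 1.5400 27.2200 3.3750] k=[0 0 3 1 10 3 30 6]
t=10: x=[0.0000 0.0450 2.9250 1.1650 9.7600 3.5100 29.2350 6.3600] k=[0 0 1 2 9 7 30 3]
t=11: x=[0.0000 0.0150 1.0000 2.0900 8.8650 7.3750 29.2500 3.4050] k=[0 0 0 3 7 5 27 0]
t=12: x=[0.0000 0.0000 0.0450 3.0150 6.9100 5.3600 26.2650 0.4050] k=[0 0 2 0 10 5 26 0]
t=13: x=[0.0000 0.0300 1.9400 0.1800 9.7750 5.3900 25.2950 0.3900] k=[0 0 3 0 12 3 22 0]
t=14: x=[0.0000 0.0450 2.9100 0.2250 11.6850 3.4200 21.3850 0.3300] k=[0 0 6 0 14 5 22 0]
t=15: x=[0.0000 0.0900 5.8200 0.3000 13.6550 5.3900 21.4150 0.3300] k=[0 0 9 1 15 2 23 3]
t=16: x=[0.0000 0.1350 8.7450 1.3300 14.5950 2.5100 22.3850 3.3000] k=[0 2 12 0 14 6 24 4]
t=17: x=[0.0300 2.1200 11.6700 0.3900 13.6700 6.3900 23.4300 4.3000] k=[3 0 11 2 17 3 22 5]
t=18: x=[2.9550 0.2100 10.7000 2.3600 16.5650 3.4950 21.4600 5.2550] k=[2 1 14 4 17 0 21 3]
t=19: x=[1.9850 1.2100 13.6550 4.3450 16.5500 0.5700 20.4150 3.2700] k=[0 0 16 4 14 2 22 1]
t=20: x=[0.0000 0.2400 15.5800 4.3300 13.6700 2.4800 21.3850 1.3150] k=[0 1 15 6 14 0 19 0]
t=21: x=[0.0150 1.1950 14.6550 6.2550 13.6700 0.4950 18.4300 0.2850] k=[2 4 15 4 17 2 16 0]

0.1875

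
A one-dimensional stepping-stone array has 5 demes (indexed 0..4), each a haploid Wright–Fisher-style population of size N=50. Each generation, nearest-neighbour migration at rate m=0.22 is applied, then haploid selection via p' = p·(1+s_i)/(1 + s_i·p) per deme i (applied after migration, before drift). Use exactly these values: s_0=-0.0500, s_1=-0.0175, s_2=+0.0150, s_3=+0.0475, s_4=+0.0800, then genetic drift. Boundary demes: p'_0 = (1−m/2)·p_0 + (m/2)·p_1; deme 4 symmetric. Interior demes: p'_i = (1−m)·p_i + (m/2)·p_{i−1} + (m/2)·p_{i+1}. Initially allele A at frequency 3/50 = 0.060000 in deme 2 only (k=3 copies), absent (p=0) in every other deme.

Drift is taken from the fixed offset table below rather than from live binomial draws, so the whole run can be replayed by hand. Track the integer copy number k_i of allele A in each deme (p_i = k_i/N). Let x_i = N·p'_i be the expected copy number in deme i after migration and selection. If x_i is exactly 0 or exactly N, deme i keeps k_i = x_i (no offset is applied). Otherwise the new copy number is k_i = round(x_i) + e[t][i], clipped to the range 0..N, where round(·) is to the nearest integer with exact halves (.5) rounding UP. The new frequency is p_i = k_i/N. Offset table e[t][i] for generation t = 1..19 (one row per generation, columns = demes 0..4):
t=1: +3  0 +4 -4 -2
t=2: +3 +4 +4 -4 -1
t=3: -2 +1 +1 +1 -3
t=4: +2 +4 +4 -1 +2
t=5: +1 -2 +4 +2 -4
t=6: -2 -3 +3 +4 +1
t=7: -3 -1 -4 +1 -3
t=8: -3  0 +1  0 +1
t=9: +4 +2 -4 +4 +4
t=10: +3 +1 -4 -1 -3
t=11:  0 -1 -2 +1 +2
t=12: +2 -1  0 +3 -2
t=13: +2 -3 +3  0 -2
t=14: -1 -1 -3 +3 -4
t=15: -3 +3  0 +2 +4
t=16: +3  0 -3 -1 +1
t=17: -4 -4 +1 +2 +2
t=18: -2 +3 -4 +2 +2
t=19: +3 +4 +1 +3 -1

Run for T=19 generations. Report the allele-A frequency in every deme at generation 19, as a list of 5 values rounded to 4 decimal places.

t=0: k=[0 0 3 0 0]
t=1: x=[0.0000 0.3243 2.3734 0.3456 0.0000] k=[0 0 6 0 0]
t=2: x=[0.0000 0.6486 4.7435 0.6909 0.0000] k=[0 5 9 0 0]
t=3: x=[0.5228 4.8127 7.6661 1.0361 0.0000] k=[0 6 9 2 0]
t=4: x=[0.6274 5.5819 7.9995 2.6647 0.2375] k=[3 10 12 2 2]
t=5: x=[3.5951 9.3154 10.8056 3.2377 2.1531] k=[5 7 15 5 0]
t=6: x=[4.9850 7.5462 13.1639 5.7831 0.5935] k=[3 5 16 10 2]
t=7: x=[3.0689 5.8975 14.2814 10.1502 3.0961] k=[0 5 10 11 0]
t=8: x=[0.5228 4.9211 9.6757 10.0474 1.3043] k=[0 5 11 10 2]
t=9: x=[0.5228 5.0296 10.3517 9.5844 3.0961] k=[5 7 6 14 7]
t=10: x=[4.9850 6.5686 7.0800 12.7866 8.2886] k=[8 8 3 12 5]
t=11: x=[7.6613 7.3388 4.6018 10.6231 6.1746] k=[8 6 3 12 8]
t=12: x=[7.4490 5.7989 4.3791 10.9620 8.9937] k=[9 5 4 14 7]
t=13: x=[8.2022 5.2465 5.2799 12.5614 8.2886] k=[10 2 8 13 6]
t=14: x=[8.7437 3.4824 7.9894 12.1005 7.2332] k=[8 2 5 15 3]
t=15: x=[7.0246 2.9408 5.8464 13.0219 4.6336] k=[4 6 6 15 9]
t=16: x=[4.0260 5.6904 7.0800 13.8090 10.2740] k=[7 6 4 13 11]
t=17: x=[6.5909 5.7989 5.2799 12.2132 11.9039] k=[3 2 6 14 14]
t=18: x=[2.7535 2.5076 6.5240 13.5740 14.7887] k=[1 6 3 16 17]
t=19: x=[1.4748 5.0394 4.8245 15.1658 17.7612] k=[4 9 6 18 17]

[0.0800, 0.1800, 0.1200, 0.3600, 0.3400]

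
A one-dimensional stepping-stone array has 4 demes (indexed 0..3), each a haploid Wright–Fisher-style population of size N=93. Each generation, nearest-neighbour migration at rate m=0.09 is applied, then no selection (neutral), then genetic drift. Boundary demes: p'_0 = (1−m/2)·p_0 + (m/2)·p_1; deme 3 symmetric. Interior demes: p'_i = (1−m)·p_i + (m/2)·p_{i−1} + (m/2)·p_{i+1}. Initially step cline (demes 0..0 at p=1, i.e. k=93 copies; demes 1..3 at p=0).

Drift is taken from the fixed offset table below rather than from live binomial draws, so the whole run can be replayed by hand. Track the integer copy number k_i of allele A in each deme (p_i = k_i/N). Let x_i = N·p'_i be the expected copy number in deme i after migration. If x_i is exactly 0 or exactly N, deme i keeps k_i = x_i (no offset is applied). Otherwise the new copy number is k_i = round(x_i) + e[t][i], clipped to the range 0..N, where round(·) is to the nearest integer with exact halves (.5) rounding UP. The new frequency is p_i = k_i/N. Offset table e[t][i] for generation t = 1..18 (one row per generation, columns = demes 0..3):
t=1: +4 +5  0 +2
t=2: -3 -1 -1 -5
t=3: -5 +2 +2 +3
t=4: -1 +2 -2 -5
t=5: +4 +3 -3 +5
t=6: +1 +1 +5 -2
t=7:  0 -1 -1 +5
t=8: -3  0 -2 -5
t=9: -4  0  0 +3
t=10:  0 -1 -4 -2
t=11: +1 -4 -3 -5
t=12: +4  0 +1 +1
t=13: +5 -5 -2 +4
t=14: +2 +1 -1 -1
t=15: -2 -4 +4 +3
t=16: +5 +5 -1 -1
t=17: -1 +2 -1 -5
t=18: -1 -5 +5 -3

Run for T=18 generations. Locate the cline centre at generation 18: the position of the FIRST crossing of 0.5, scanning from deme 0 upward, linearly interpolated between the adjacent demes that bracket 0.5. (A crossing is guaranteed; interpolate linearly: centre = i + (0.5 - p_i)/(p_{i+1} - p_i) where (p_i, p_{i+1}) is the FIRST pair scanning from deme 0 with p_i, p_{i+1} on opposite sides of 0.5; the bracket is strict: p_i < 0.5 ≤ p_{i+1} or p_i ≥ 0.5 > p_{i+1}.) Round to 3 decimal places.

t=0: k=[93 0 0 0]
t=1: x=[88.8150 4.1850 0.0000 0.0000] k=[93 9 0 0]
t=2: x=[89.2200 12.3750 0.4050 0.0000] k=[86 11 0 0]
t=3: x=[82.6250 13.8800 0.4950 0.0000] k=[78 16 2 0]
t=4: x=[75.2100 18.1600 2.5400 0.0900] k=[74 20 1 0]
t=5: x=[71.5700 21.5750 1.8100 0.0450] k=[76 25 0 5]
t=6: x=[73.7050 26.1700 1.3500 4.7750] k=[75 27 6 3]
t=7: x=[72.8400 28.2150 6.8100 3.1350] k=[73 27 6 8]
t=8: x=[70.9300 28.1250 7.0350 7.9100] k=[68 28 5 3]
t=9: x=[66.2000 28.7650 5.9450 3.0900] k=[62 29 6 6]
t=10: x=[60.5150 29.4500 7.0350 6.0000] k=[61 28 3 4]
t=11: x=[59.5150 28.3600 4.1700 3.9550] k=[61 24 1 0]
t=12: x=[59.3350 24.6300 1.9900 0.0450] k=[63 25 3 1]
t=13: x=[61.2900 25.7200 3.9000 1.0900] k=[66 21 2 5]
t=14: x=[63.9750 22.1700 2.9900 4.8650] k=[66 23 2 4]
t=15: x=[64.0650 23.9900 3.0350 3.9100] k=[62 20 7 7]
t=16: x=[60.1100 21.3050 7.5850 7.0000] k=[65 26 7 6]
t=17: x=[63.2450 26.9000 7.8100 6.0450] k=[62 29 7 1]
t=18: x=[60.5150 29.4950 7.7200 1.2700] k=[60 24 13 0]

0.375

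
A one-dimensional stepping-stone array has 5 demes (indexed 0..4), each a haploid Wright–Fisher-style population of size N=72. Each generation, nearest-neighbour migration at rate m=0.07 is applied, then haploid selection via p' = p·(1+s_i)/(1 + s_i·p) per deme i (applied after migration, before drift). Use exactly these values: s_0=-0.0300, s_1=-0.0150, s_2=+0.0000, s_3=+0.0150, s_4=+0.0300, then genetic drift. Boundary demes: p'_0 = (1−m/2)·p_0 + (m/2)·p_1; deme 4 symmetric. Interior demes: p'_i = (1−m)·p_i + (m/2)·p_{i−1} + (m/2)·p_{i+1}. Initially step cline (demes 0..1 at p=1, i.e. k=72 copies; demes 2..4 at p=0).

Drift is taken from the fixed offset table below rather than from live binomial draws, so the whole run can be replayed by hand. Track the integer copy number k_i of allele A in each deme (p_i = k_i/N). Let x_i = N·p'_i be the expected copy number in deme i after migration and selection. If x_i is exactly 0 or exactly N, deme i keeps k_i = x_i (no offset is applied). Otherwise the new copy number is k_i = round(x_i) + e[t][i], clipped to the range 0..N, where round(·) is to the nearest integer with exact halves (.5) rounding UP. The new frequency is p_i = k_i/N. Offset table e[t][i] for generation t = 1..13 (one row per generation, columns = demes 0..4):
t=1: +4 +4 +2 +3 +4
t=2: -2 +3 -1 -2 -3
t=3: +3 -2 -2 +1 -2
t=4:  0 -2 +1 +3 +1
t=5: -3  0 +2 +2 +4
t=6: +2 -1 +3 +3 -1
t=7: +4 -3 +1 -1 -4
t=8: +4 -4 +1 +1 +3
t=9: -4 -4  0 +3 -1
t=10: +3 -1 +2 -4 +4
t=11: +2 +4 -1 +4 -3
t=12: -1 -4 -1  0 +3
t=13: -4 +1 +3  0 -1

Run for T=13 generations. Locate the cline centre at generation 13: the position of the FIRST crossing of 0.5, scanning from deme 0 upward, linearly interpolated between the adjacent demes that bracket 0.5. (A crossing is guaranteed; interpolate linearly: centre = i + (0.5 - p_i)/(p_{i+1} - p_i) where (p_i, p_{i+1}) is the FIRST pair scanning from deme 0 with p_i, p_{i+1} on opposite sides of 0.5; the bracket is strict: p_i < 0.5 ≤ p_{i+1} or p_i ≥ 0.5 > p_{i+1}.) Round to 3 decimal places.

1.500

t=0: k=[72 72 0 0 0]
t=1: x=[72.0000 69.4430 2.5200 0.0000 0.0000] k=[72 72 5 0 0]
t=2: x=[72.0000 69.6205 7.1700 0.1776 0.0000] k=[72 72 6 0 0]
t=3: x=[72.0000 69.6560 8.1000 0.2131 0.0000] k=[72 68 6 1 0]
t=4: x=[71.8557 65.8860 7.9950 1.1568 0.0360] k=[72 64 9 4 1]
t=5: x=[71.7114 62.2281 10.7500 4.1276 1.1376] k=[69 62 13 6 5]
t=6: x=[68.6593 60.3835 14.4700 6.2950 5.1752] k=[71 59 17 9 4]
t=7: x=[70.5370 57.7783 18.1900 9.2241 4.2928] k=[72 55 19 8 0]
t=8: x=[71.3868 54.1327 19.8750 8.2127 0.2884] k=[72 50 21 9 3]
t=9: x=[71.2064 49.5220 21.5950 9.3302 3.3019] k=[67 46 22 12 2]
t=10: x=[66.1022 45.6430 22.4900 12.1496 2.4181] k=[69 45 24 8 6]
t=11: x=[68.0478 44.8499 24.1750 8.6021 6.2363] k=[70 49 23 13 3]
t=12: x=[69.1837 48.5868 23.5600 13.1594 3.4457] k=[68 45 23 13 6]
t=13: x=[67.0566 44.7796 23.4200 13.2654 6.4157] k=[63 46 26 13 5]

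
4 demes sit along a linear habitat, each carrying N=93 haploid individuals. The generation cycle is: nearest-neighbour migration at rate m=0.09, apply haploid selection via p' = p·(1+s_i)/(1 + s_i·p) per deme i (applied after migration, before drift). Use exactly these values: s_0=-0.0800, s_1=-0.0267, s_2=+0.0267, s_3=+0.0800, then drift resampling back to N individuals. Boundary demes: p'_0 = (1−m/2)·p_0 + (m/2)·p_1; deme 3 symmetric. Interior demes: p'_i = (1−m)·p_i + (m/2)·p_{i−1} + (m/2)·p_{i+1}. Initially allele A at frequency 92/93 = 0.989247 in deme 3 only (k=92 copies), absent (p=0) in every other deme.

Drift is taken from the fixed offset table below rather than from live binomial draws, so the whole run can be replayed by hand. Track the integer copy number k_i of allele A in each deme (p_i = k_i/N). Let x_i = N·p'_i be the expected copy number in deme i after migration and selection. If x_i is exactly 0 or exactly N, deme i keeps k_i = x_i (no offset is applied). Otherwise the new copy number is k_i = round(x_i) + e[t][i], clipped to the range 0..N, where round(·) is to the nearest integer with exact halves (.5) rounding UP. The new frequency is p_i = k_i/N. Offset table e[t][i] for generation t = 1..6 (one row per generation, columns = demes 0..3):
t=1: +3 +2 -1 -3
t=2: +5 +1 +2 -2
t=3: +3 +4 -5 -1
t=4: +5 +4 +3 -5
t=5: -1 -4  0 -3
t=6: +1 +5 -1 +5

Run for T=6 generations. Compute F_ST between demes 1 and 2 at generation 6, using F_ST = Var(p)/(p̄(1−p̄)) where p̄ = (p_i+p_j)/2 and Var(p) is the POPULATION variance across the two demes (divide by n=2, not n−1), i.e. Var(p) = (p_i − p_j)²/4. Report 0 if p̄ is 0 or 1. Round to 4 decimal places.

0.0114

t=0: k=[0 0 0 92]
t=1: x=[0.0000 0.0000 4.2455 88.2212] k=[0 0 3 85]
t=2: x=[0.0000 0.1314 6.7174 82.0742] k=[0 1 9 80]
t=3: x=[0.0414 1.2804 12.1098 77.8087] k=[3 5 7 77]
t=4: x=[2.8504 4.8735 10.2989 74.9939] k=[8 9 13 70]
t=5: x=[7.4530 8.9145 15.7263 68.8367] k=[6 5 16 66]
t=6: x=[5.5068 5.4007 18.1366 65.2706] k=[7 10 17 70]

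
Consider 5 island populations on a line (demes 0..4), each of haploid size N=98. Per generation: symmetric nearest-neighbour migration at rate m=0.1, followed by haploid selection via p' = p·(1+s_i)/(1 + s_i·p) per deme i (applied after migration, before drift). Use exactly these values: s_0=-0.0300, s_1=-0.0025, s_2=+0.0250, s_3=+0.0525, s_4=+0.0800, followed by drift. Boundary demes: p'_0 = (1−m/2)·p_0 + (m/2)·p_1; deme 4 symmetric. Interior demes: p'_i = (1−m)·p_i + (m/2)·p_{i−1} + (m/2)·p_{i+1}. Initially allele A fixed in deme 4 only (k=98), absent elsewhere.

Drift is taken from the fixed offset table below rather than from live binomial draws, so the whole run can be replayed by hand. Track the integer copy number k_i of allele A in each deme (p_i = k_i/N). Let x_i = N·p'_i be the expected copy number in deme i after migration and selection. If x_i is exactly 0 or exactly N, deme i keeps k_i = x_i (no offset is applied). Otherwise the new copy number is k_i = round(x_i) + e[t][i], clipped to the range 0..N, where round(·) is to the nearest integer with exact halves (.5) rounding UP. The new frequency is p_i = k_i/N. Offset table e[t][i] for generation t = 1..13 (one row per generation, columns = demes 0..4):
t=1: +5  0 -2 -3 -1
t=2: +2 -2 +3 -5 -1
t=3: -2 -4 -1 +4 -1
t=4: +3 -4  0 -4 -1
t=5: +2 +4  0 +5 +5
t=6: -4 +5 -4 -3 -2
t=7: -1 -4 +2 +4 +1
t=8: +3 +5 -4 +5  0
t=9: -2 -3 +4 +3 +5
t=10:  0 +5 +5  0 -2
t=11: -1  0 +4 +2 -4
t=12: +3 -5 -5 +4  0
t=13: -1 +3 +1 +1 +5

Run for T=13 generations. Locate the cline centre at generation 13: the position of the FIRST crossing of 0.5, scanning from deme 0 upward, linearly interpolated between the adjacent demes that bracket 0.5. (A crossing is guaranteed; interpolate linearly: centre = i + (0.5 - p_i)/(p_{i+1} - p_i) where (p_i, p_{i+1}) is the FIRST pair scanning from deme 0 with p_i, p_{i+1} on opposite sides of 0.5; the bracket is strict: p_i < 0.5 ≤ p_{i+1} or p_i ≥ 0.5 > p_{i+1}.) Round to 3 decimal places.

2.912

t=0: k=[0 0 0 0 98]
t=1: x=[0.0000 0.0000 0.0000 5.1437 93.4461] k=[0 0 0 2 92]
t=2: x=[0.0000 0.0000 0.1025 6.7130 88.2000] k=[0 0 3 2 87]
t=3: x=[0.0000 0.1496 2.8680 6.6084 83.7150] k=[0 0 2 11 83]
t=4: x=[0.0000 0.0998 2.4073 14.7808 80.5322] k=[0 0 2 11 80]
t=5: x=[0.0000 0.0998 2.4073 14.6253 77.8116] k=[0 4 2 20 83]
t=6: x=[0.1940 3.6911 3.0726 23.1423 80.9607] k=[0 9 0 20 79]
t=7: x=[0.4366 8.0814 1.4857 22.8339 77.3330] k=[0 4 3 27 78]
t=8: x=[0.1940 3.7410 4.3515 29.3920 76.7583] k=[3 9 0 34 77]
t=9: x=[3.2042 8.2311 2.2025 35.6016 76.1831] k=[1 5 6 39 81]
t=10: x=[1.1644 4.8385 7.7749 40.6618 80.0558] k=[1 10 13 41 78]
t=11: x=[1.4071 9.6781 14.5533 42.6784 77.4288] k=[0 10 19 45 73]
t=12: x=[0.4851 9.9276 20.2437 46.3480 73.0578] k=[3 5 15 50 73]
t=13: x=[3.0099 5.3872 16.5875 50.6530 73.2988] k=[2 8 18 52 78]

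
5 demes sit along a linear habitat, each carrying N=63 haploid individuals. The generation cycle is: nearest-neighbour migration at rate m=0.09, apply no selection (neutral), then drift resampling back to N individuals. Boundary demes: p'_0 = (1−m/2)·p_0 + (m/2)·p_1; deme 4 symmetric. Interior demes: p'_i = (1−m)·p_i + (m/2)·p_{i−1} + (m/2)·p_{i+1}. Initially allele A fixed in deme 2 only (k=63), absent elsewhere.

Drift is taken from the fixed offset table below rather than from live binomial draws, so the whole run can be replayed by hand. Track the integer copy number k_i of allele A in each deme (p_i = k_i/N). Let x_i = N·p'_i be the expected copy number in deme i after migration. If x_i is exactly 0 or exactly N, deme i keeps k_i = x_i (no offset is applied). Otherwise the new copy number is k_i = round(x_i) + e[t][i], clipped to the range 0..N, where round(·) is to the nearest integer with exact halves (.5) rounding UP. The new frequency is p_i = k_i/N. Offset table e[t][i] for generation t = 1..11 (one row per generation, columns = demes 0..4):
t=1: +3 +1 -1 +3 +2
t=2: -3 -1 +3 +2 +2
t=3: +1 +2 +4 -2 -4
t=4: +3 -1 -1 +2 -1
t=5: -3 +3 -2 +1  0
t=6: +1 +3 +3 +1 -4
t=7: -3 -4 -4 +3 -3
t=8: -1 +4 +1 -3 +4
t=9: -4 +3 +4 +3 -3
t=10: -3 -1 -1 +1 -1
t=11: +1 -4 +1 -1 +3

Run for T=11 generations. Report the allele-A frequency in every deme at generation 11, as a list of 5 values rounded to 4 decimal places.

[0.0317, 0.2540, 0.5714, 0.3333, 0.1111]

t=0: k=[0 0 63 0 0]
t=1: x=[0.0000 2.8350 57.3300 2.8350 0.0000] k=[0 4 56 6 0]
t=2: x=[0.1800 6.1600 51.4100 7.9800 0.2700] k=[0 5 54 10 2]
t=3: x=[0.2250 6.9800 49.8150 11.6200 2.3600] k=[1 9 54 10 0]
t=4: x=[1.3600 10.6650 49.9950 11.5300 0.4500] k=[4 10 49 14 0]
t=5: x=[4.2700 11.4850 45.6700 14.9450 0.6300] k=[1 14 44 16 1]
t=6: x=[1.5850 14.7650 41.3900 16.5850 1.6750] k=[3 18 44 18 0]
t=7: x=[3.6750 18.4950 41.6600 18.3600 0.8100] k=[1 14 38 21 0]
t=8: x=[1.5850 14.4950 36.1550 20.8200 0.9450] k=[1 18 37 18 5]
t=9: x=[1.7650 18.0900 35.2900 18.2700 5.5850] k=[0 21 39 21 3]
t=10: x=[0.9450 20.8650 37.3800 21.0000 3.8100] k=[0 20 36 22 3]
t=11: x=[0.9000 19.8200 34.6500 21.7750 3.8550] k=[2 16 36 21 7]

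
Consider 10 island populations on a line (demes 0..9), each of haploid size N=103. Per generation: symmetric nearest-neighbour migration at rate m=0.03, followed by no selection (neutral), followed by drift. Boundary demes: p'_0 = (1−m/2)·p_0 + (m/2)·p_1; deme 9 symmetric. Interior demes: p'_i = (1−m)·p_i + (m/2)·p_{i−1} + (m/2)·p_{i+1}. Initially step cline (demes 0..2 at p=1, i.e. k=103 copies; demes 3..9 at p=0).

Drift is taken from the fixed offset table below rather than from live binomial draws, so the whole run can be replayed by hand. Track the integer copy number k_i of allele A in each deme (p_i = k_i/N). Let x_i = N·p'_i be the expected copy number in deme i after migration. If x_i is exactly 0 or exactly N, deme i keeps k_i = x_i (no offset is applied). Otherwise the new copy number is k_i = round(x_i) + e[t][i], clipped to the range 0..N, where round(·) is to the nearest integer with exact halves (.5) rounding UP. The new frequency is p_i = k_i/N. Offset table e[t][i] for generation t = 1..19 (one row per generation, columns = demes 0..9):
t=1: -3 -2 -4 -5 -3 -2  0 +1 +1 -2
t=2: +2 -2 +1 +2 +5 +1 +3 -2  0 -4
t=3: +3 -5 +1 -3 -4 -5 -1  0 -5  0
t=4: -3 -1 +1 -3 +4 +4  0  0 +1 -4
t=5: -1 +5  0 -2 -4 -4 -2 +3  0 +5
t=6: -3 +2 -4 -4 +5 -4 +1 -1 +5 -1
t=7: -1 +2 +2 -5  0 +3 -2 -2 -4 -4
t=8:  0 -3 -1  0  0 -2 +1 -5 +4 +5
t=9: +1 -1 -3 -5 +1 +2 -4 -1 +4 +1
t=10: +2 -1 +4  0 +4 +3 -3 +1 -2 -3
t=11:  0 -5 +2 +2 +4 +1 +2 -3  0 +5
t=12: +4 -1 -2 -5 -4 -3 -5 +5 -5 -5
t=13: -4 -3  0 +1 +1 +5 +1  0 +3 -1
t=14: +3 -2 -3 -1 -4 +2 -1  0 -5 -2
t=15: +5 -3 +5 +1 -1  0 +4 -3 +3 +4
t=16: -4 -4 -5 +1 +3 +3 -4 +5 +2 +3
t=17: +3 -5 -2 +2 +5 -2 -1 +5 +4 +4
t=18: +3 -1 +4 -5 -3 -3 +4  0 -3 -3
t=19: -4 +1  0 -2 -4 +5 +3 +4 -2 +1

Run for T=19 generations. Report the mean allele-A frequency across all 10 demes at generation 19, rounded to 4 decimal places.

t=0: k=[103 103 103 0 0 0 0 0 0 0]
t=1: x=[103.0000 103.0000 101.4550 1.5450 0.0000 0.0000 0.0000 0.0000 0.0000 0.0000] k=[103 103 97 0 0 0 0 0 0 0]
t=2: x=[103.0000 102.9100 95.6350 1.4550 0.0000 0.0000 0.0000 0.0000 0.0000 0.0000] k=[103 101 97 3 0 0 0 0 0 0]
t=3: x=[102.9700 100.9700 95.6500 4.3650 0.0450 0.0000 0.0000 0.0000 0.0000 0.0000] k=[103 96 97 1 0 0 0 0 0 0]
t=4: x=[102.8950 96.1200 95.5450 2.4250 0.0150 0.0000 0.0000 0.0000 0.0000 0.0000] k=[100 95 97 0 4 0 0 0 0 0]
t=5: x=[99.9250 95.1050 95.5150 1.5150 3.8800 0.0600 0.0000 0.0000 0.0000 0.0000] k=[99 100 96 0 0 0 0 0 0 0]
t=6: x=[99.0150 99.9250 94.6200 1.4400 0.0000 0.0000 0.0000 0.0000 0.0000 0.0000] k=[96 102 91 0 0 0 0 0 0 0]
t=7: x=[96.0900 101.7450 89.8000 1.3650 0.0000 0.0000 0.0000 0.0000 0.0000 0.0000] k=[95 103 92 0 0 0 0 0 0 0]
t=8: x=[95.1200 102.7150 90.7850 1.3800 0.0000 0.0000 0.0000 0.0000 0.0000 0.0000] k=[95 100 90 1 0 0 0 0 0 0]
t=9: x=[95.0750 99.7750 88.8150 2.3200 0.0150 0.0000 0.0000 0.0000 0.0000 0.0000] k=[96 99 86 0 1 0 0 0 0 0]
t=10: x=[96.0450 98.7600 84.9050 1.3050 0.9700 0.0150 0.0000 0.0000 0.0000 0.0000] k=[98 98 89 1 5 3 0 0 0 0]
t=11: x=[98.0000 97.8650 87.8150 2.3800 4.9100 2.9850 0.0450 0.0000 0.0000 0.0000] k=[98 93 90 4 9 4 2 0 0 0]
t=12: x=[97.9250 93.0300 88.7550 5.3650 8.8500 4.0450 2.0000 0.0300 0.0000 0.0000] k=[102 92 87 0 5 1 0 5 0 0]
t=13: x=[101.8500 92.0750 85.7700 1.3800 4.8650 1.0450 0.0900 4.8500 0.0750 0.0000] k=[98 89 86 2 6 6 1 5 3 0]
t=14: x=[97.8650 89.0900 84.7850 3.3200 5.9400 5.9250 1.1350 4.9100 2.9850 0.0450] k=[101 87 82 2 2 8 0 5 0 0]
t=15: x=[100.7900 87.1350 80.8750 3.2000 2.0900 7.7900 0.1950 4.8500 0.0750 0.0000] k=[103 84 86 4 1 8 4 2 3 0]
t=16: x=[102.7150 84.3150 84.7400 5.1850 1.1500 7.8350 4.0300 2.0450 2.9400 0.0450] k=[99 80 80 6 4 11 0 7 5 3]
t=17: x=[98.7150 80.2850 78.8900 7.0800 4.1350 10.7300 0.2700 6.8650 5.0000 3.0300] k=[102 75 77 9 9 9 0 12 9 7]
t=18: x=[101.5950 75.4350 75.9500 10.0200 9.0000 8.8650 0.3150 11.7750 9.0150 7.0300] k=[103 74 80 5 6 6 4 12 6 4]
t=19: x=[102.5650 74.5250 78.7850 6.1400 5.9850 5.9700 4.1500 11.7900 6.0600 4.0300] k=[99 76 79 4 2 11 7 16 4 5]

0.2942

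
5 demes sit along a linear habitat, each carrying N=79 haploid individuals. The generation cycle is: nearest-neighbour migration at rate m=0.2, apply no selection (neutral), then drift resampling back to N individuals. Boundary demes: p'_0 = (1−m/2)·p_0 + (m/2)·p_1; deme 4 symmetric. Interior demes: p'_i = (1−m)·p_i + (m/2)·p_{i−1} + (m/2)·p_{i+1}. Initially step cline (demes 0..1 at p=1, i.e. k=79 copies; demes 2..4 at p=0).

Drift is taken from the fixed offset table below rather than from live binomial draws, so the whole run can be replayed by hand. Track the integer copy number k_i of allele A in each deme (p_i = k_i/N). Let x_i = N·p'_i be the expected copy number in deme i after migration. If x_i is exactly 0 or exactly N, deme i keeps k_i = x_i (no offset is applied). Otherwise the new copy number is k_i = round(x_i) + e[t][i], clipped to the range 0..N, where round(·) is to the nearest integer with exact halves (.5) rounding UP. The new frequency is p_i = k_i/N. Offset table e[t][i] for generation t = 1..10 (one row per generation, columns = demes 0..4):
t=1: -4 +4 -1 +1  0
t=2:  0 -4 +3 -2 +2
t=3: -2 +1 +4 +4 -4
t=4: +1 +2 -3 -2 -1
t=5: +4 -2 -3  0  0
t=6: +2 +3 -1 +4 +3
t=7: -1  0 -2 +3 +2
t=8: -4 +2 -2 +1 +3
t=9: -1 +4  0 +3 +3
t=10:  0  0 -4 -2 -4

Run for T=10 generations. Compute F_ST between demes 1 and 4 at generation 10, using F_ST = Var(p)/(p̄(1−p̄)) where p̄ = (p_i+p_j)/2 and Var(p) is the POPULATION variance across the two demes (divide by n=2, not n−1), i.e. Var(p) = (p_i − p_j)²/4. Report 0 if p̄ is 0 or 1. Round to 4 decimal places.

t=0: k=[79 79 0 0 0]
t=1: x=[79.0000 71.1000 7.9000 0.0000 0.0000] k=[79 75 7 0 0]
t=2: x=[78.6000 68.6000 13.1000 0.7000 0.0000] k=[79 65 16 0 0]
t=3: x=[77.6000 61.5000 19.3000 1.6000 0.0000] k=[76 63 23 6 0]
t=4: x=[74.7000 60.3000 25.3000 7.1000 0.6000] k=[76 62 22 5 0]
t=5: x=[74.6000 59.4000 24.3000 6.2000 0.5000] k=[79 57 21 6 1]
t=6: x=[76.8000 55.6000 23.1000 7.0000 1.5000] k=[79 59 22 11 5]
t=7: x=[77.0000 57.3000 24.6000 11.5000 5.6000] k=[76 57 23 15 8]
t=8: x=[74.1000 55.5000 25.6000 15.1000 8.7000] k=[70 58 24 16 12]
t=9: x=[68.8000 55.8000 26.6000 16.4000 12.4000] k=[68 60 27 19 15]
t=10: x=[67.2000 57.5000 29.5000 19.4000 15.4000] k=[67 58 26 17 11]

0.3597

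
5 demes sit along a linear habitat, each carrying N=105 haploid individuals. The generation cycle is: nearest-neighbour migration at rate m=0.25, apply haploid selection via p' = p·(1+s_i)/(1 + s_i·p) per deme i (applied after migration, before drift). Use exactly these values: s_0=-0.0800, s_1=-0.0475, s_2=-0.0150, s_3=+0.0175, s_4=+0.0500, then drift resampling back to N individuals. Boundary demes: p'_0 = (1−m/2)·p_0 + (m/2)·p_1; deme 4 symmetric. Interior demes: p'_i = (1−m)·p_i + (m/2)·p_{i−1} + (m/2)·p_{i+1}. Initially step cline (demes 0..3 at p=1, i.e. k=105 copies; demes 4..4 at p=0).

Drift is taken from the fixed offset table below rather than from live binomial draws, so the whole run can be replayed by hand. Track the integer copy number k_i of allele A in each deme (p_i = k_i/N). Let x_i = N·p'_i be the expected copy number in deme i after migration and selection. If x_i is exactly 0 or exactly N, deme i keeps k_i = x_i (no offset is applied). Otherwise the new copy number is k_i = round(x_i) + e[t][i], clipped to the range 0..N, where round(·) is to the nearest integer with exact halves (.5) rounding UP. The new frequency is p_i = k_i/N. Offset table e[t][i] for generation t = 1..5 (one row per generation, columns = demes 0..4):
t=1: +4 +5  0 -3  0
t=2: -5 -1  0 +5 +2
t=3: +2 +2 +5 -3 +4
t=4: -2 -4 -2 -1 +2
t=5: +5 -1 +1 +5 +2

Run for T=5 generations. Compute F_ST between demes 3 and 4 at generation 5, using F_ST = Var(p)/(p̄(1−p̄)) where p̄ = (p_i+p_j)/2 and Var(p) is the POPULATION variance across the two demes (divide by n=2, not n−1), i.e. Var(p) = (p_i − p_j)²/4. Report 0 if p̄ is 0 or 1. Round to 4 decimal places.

0.0720

t=0: k=[105 105 105 105 0]
t=1: x=[105.0000 105.0000 105.0000 92.0729 13.6957] k=[105 105 105 89 14]
t=2: x=[105.0000 105.0000 102.9701 81.9387 24.2736] k=[105 105 103 87 26]
t=3: x=[105.0000 104.7376 101.1950 81.6911 34.7498] k=[105 105 105 79 39]
t=4: x=[105.0000 105.0000 101.7021 77.6027 45.2519] k=[105 105 100 77 47]
t=5: x=[105.0000 104.3440 97.6473 76.4868 52.0301] k=[105 103 99 81 54]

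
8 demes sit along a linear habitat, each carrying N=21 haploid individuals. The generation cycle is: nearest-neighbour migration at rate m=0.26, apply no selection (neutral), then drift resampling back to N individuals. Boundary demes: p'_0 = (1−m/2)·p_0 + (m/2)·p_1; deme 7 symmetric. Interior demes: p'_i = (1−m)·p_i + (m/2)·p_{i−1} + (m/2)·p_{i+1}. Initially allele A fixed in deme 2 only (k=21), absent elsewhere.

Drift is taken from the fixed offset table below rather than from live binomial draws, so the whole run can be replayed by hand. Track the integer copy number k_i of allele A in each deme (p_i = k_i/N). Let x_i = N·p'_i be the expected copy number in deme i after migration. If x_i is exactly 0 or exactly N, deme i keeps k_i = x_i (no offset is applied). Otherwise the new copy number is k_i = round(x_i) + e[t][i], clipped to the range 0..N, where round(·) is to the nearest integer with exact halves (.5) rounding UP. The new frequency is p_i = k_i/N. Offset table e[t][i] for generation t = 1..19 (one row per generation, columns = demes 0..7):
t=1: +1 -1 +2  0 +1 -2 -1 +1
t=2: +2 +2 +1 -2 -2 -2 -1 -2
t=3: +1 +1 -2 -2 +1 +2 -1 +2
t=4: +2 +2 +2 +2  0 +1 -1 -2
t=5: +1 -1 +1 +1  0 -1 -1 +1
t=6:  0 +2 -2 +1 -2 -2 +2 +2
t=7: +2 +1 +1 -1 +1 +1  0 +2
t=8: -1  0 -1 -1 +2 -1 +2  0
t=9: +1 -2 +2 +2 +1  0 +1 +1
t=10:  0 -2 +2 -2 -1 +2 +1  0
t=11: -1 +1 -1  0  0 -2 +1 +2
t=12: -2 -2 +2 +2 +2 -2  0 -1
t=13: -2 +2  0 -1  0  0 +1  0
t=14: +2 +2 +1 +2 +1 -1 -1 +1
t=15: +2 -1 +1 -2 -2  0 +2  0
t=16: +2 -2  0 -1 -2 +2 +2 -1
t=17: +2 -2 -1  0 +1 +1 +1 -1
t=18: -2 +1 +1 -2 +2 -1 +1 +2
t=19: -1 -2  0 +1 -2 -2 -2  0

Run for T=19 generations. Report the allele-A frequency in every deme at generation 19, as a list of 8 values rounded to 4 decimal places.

[0.4286, 0.3333, 0.3810, 0.2857, 0.1429, 0.0952, 0.1429, 0.1905]

t=0: k=[0 0 21 0 0 0 0 0]
t=1: x=[0.0000 2.7300 15.5400 2.7300 0.0000 0.0000 0.0000 0.0000] k=[0 2 18 3 0 0 0 0]
t=2: x=[0.2600 3.8200 13.9700 4.5600 0.3900 0.0000 0.0000 0.0000] k=[2 6 15 3 0 0 0 0]
t=3: x=[2.5200 6.6500 12.2700 4.1700 0.3900 0.0000 0.0000 0.0000] k=[4 8 10 2 1 0 0 0]
t=4: x=[4.5200 7.7400 8.7000 2.9100 1.0000 0.1300 0.0000 0.0000] k=[7 10 11 5 1 1 0 0]
t=5: x=[7.3900 9.7400 10.0900 5.2600 1.5200 0.8700 0.1300 0.0000] k=[8 9 11 6 2 0 0 0]
t=6: x=[8.1300 9.1300 10.0900 6.1300 2.2600 0.2600 0.0000 0.0000] k=[8 11 8 7 0 0 0 0]
t=7: x=[8.3900 10.2200 8.2600 6.2200 0.9100 0.0000 0.0000 0.0000] k=[10 11 9 5 2 0 0 0]
t=8: x=[10.1300 10.6100 8.7400 5.1300 2.1300 0.2600 0.0000 0.0000] k=[9 11 8 4 4 0 0 0]
t=9: x=[9.2600 10.3500 7.8700 4.5200 3.4800 0.5200 0.0000 0.0000] k=[10 8 10 7 4 1 0 0]
t=10: x=[9.7400 8.5200 9.3500 7.0000 4.0000 1.2600 0.1300 0.0000] k=[10 7 11 5 3 3 1 0]
t=11: x=[9.6100 7.9100 9.7000 5.5200 3.2600 2.7400 1.1300 0.1300] k=[9 9 9 6 3 1 2 2]
t=12: x=[9.0000 9.0000 8.6100 6.0000 3.1300 1.3900 1.8700 2.0000] k=[7 7 11 8 5 0 2 1]
t=13: x=[7.0000 7.5200 10.0900 8.0000 4.7400 0.9100 1.6100 1.1300] k=[5 10 10 7 5 1 3 1]
t=14: x=[5.6500 9.3500 9.6100 7.1300 4.7400 1.7800 2.4800 1.2600] k=[8 11 11 9 6 1 1 2]
t=15: x=[8.3900 10.6100 10.7400 8.8700 5.7400 1.6500 1.1300 1.8700] k=[10 10 12 7 4 2 3 2]
t=16: x=[10.0000 10.2600 11.0900 7.2600 4.1300 2.3900 2.7400 2.1300] k=[12 8 11 6 2 4 5 1]
t=17: x=[11.4800 8.9100 9.9600 6.1300 2.7800 3.8700 4.3500 1.5200] k=[13 7 9 6 4 5 5 1]
t=18: x=[12.2200 8.0400 8.3500 6.1300 4.3900 4.8700 4.4800 1.5200] k=[10 9 9 4 6 4 5 4]
t=19: x=[9.8700 9.1300 8.3500 4.9100 5.4800 4.3900 4.7400 4.1300] k=[9 7 8 6 3 2 3 4]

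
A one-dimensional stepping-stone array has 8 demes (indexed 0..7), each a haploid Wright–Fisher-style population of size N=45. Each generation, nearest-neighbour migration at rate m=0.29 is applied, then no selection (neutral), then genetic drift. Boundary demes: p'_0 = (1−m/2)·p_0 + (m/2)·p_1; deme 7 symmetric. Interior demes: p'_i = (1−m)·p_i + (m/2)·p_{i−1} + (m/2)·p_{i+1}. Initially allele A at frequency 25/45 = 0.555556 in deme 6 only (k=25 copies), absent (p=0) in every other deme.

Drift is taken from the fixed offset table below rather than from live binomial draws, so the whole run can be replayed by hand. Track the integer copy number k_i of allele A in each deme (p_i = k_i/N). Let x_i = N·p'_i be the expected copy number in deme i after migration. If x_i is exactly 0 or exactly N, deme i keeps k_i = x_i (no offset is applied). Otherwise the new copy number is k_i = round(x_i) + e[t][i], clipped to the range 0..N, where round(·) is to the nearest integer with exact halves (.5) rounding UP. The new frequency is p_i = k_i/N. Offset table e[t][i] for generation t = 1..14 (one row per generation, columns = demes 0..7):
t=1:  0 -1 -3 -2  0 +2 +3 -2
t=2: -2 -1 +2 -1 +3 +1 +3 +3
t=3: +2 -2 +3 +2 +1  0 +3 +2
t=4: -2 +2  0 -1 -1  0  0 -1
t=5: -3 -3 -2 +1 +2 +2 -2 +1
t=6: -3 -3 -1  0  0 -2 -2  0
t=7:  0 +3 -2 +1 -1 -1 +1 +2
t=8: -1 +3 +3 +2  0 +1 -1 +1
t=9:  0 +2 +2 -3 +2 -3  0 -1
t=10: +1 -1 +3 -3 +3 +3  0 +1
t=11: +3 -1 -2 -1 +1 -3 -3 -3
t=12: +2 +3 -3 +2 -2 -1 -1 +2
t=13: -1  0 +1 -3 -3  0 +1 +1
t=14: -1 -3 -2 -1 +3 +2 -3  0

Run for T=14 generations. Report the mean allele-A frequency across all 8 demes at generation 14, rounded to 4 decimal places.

0.1139

t=0: k=[0 0 0 0 0 0 25 0]
t=1: x=[0.0000 0.0000 0.0000 0.0000 0.0000 3.6250 17.7500 3.6250] k=[0 0 0 0 0 6 21 2]
t=2: x=[0.0000 0.0000 0.0000 0.0000 0.8700 7.3050 16.0700 4.7550] k=[0 0 0 0 4 8 19 8]
t=3: x=[0.0000 0.0000 0.0000 0.5800 4.0000 9.0150 15.8100 9.5950] k=[0 0 0 3 5 9 19 12]
t=4: x=[0.0000 0.0000 0.4350 2.8550 5.2900 9.8700 16.5350 13.0150] k=[0 0 0 2 4 10 17 12]
t=5: x=[0.0000 0.0000 0.2900 2.0000 4.5800 10.1450 15.2600 12.7250] k=[0 0 0 3 7 12 13 14]
t=6: x=[0.0000 0.0000 0.4350 3.1450 7.1450 11.4200 13.0000 13.8550] k=[0 0 0 3 7 9 11 14]
t=7: x=[0.0000 0.0000 0.4350 3.1450 6.7100 9.0000 11.1450 13.5650] k=[0 0 0 4 6 8 12 16]
t=8: x=[0.0000 0.0000 0.5800 3.7100 6.0000 8.2900 12.0000 15.4200] k=[0 0 4 6 6 9 11 16]
t=9: x=[0.0000 0.5800 3.7100 5.7100 6.4350 8.8550 11.4350 15.2750] k=[0 3 6 3 8 6 11 14]
t=10: x=[0.4350 3.0000 5.1300 4.1600 6.9850 7.0150 10.7100 13.5650] k=[1 2 8 1 10 10 11 15]
t=11: x=[1.1450 2.7250 6.1150 3.3200 8.6950 10.1450 11.4350 14.4200] k=[4 2 4 2 10 7 8 11]
t=12: x=[3.7100 2.5800 3.4200 3.4500 8.4050 7.5800 8.2900 10.5650] k=[6 6 0 5 6 7 7 13]
t=13: x=[6.0000 5.1300 1.5950 4.4200 6.0000 6.8550 7.8700 12.1300] k=[5 5 3 1 3 7 9 13]
t=14: x=[5.0000 4.7100 3.0000 1.5800 3.2900 6.7100 9.2900 12.4200] k=[4 2 1 1 6 9 6 12]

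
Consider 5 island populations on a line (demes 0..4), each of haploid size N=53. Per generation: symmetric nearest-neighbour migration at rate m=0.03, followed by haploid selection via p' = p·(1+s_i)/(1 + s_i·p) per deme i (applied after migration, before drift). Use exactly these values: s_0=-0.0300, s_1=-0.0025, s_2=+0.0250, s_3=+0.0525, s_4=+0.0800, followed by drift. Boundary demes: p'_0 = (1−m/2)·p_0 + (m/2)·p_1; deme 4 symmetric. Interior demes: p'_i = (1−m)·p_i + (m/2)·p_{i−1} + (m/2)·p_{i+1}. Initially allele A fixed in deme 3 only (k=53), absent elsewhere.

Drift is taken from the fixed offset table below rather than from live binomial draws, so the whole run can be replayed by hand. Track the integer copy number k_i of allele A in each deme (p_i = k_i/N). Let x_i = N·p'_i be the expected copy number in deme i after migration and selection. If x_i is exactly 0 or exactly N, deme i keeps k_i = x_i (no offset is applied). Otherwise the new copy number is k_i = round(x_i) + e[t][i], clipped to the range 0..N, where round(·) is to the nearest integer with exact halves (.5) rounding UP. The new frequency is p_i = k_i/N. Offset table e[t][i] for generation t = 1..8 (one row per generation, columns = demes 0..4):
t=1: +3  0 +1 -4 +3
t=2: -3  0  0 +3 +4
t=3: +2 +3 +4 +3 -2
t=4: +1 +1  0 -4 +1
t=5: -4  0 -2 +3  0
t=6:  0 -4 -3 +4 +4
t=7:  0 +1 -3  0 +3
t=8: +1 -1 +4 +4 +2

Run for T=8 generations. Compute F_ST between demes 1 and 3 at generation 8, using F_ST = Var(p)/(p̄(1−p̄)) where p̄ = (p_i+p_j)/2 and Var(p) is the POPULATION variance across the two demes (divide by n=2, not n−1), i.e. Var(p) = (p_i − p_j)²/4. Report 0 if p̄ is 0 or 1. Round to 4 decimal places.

t=0: k=[0 0 0 53 0]
t=1: x=[0.0000 0.0000 0.8146 51.4870 0.8576] k=[0 0 2 47 4]
t=2: x=[0.0000 0.0299 2.7077 45.9969 4.9817] k=[0 0 3 49 9]
t=3: x=[0.0000 0.0449 3.7297 47.9487 10.2199] k=[0 3 8 51 8]
t=4: x=[0.0437 3.0229 8.7489 49.8644 9.2163] k=[1 4 9 46 10]
t=5: x=[1.0142 4.0207 9.6737 45.2497 11.2049] k=[0 4 8 48 11]
t=6: x=[0.0582 3.9908 8.7184 47.1179 12.2655] k=[0 0 6 51 16]
t=7: x=[0.0000 0.0898 6.7287 49.9504 17.4127] k=[0 1 4 50 20]
t=8: x=[0.0146 1.0275 4.7507 49.0511 21.4247] k=[1 0 9 53 23]

1.0000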